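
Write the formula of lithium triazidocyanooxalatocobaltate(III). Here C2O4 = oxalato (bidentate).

Ligands: 1 cyano (CN, -1), 1 oxalato (C2O4, -2), 3 azido (N3, -1). Ligand charge sum = -6.
With Co in oxidation state +3, the complex ion is [Co...]^3−.
Charge balance with lithium (+1) requires 1 complex ion per 3 lithium.

Li3[Co(C2O4)(CN)(N3)3]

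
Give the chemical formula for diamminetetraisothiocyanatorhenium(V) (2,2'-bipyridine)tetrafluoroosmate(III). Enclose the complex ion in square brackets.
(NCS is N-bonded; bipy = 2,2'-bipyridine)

[Re(NCS)4(NH3)2][Os(bipy)F4]

Cation [Re…]: ligand charges -4, Re(V) ⇒ ion charge 1+.
Anion [Os…]: ligand charges -4, Os(III) ⇒ ion charge 1−.
One 1+ cation balances one 1− anion.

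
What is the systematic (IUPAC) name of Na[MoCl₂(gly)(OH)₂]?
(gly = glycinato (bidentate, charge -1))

sodium dichloro(glycinato)dihydroxomolybdate(IV)

The 1 sodium counter-ion carries a total charge of +1, so each complex ion is 1−.
Ligand charges: 2×chloro (-1 each), 1×glycinato (-1 each), 2×hydroxo (-1 each); total -5. So Mo + (-5) = 1−, giving Mo = +4.
The complex ion is anionic, so molybdenum takes the -ate form molybdate(IV).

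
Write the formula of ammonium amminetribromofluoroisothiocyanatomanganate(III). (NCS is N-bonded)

(NH4)2[MnBr3F(NCS)(NH3)]

Ligands: 1 isothiocyanato (NCS, -1), 1 fluoro (F, -1), 1 ammine (NH3, neutral), 3 bromo (Br, -1). Ligand charge sum = -5.
With Mn in oxidation state +3, the complex ion is [Mn...]^2−.
Charge balance with ammonium (+1) requires 1 complex ion per 2 ammonium.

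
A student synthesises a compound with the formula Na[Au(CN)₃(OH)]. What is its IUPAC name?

sodium tricyanohydroxoaurate(III)

The 1 sodium counter-ion carries a total charge of +1, so each complex ion is 1−.
Ligand charges: 3×cyano (-1 each), 1×hydroxo (-1 each); total -4. So Au + (-4) = 1−, giving Au = +3.
Ligands are named alphabetically: cyano before hydroxo.
The complex ion is anionic, so gold takes the -ate form aurate(III).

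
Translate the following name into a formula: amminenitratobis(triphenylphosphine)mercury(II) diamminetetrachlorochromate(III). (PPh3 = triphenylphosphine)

[Hg(NH3)(NO3)(PPh3)2][CrCl4(NH3)2]

Cation [Hg…]: ligand charges -1, Hg(II) ⇒ ion charge 1+.
Anion [Cr…]: ligand charges -4, Cr(III) ⇒ ion charge 1−.
One 1+ cation balances one 1− anion.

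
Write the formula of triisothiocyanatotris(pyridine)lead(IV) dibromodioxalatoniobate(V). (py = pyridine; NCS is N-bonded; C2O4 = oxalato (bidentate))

Cation [Pb…]: ligand charges -3, Pb(IV) ⇒ ion charge 1+.
Anion [Nb…]: ligand charges -6, Nb(V) ⇒ ion charge 1−.

[Pb(NCS)3(py)3][NbBr2(C2O4)2]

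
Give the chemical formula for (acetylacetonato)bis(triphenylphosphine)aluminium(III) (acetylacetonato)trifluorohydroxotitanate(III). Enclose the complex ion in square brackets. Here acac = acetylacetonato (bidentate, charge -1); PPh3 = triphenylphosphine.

Cation [Al…]: ligand charges -1, Al(III) ⇒ ion charge 2+.
Anion [Ti…]: ligand charges -5, Ti(III) ⇒ ion charge 2−.

[Al(acac)(PPh3)2][Ti(acac)F3(OH)]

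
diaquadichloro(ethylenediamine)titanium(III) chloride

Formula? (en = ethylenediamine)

Ligands: 2 aqua (H2O, neutral), 2 chloro (Cl, -1), 1 ethylenediamine (en, neutral). Ligand charge sum = -2.
With Ti in oxidation state +3, the complex ion is [Ti...]^1+.
Charge balance with chloride (-1) requires 1 complex ion per 1 chloride.

[TiCl2(en)(H2O)2]Cl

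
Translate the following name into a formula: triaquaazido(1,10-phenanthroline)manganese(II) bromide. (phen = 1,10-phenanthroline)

[Mn(H2O)3(N3)(phen)]Br

Ligands: 1 1,10-phenanthroline (phen, neutral), 1 azido (N3, -1), 3 aqua (H2O, neutral). Ligand charge sum = -1.
With Mn in oxidation state +2, the complex ion is [Mn...]^1+.
Charge balance with bromide (-1) requires 1 complex ion per 1 bromide.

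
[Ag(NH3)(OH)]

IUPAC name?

amminehydroxosilver(I)

There is no counter-ion, so the complex is neutral overall.
Ligand charges: 1×hydroxo (-1 each), 1×ammine (neutral); total -1. So Ag + (-1) = 0, giving Ag = +1.
Ligands are named alphabetically: ammine before hydroxo.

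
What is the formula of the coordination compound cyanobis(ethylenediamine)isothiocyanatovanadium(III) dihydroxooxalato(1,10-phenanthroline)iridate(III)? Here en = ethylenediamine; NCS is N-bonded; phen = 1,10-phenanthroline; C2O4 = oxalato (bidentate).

Cation [V…]: ligand charges -2, V(III) ⇒ ion charge 1+.
Anion [Ir…]: ligand charges -4, Ir(III) ⇒ ion charge 1−.
One 1+ cation balances one 1− anion.

[V(CN)(en)2(NCS)][Ir(C2O4)(OH)2(phen)]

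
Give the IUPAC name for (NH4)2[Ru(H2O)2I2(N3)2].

The 2 ammonium counter-ions carry a total charge of +2, so each complex ion is 2−.
Ligand charges: 2×azido (-1 each), 2×aqua (neutral), 2×iodo (-1 each); total -4. So Ru + (-4) = 2−, giving Ru = +2.
The complex ion is anionic, so ruthenium takes the -ate form ruthenate(II).

ammonium diaquadiazidodiiodoruthenate(II)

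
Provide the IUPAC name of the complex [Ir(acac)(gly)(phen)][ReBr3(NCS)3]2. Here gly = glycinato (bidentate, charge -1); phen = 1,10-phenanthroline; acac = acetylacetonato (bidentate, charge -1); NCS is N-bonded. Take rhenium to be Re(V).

(acetylacetonato)(glycinato)(1,10-phenanthroline)iridium(IV) tribromotriisothiocyanatorhenate(V)

Both ions are complex: the cation is named first with the plain metal name, the anion second with the -ate form; each ion's ligands are alphabetised independently.
Re is given as +5; the anion's ligand charges sum to -6, so the complex anion is 1−.
With 2 anions per cation, the cation must be 2×1 = 2+.
Cation: ligand charges sum to -2; for the ion to be 2+, Ir = +4.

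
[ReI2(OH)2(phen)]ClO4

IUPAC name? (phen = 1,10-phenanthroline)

The 1 perchlorate counter-ion carries a total charge of -1, so each complex ion is 1+.
Ligand charges: 1×1,10-phenanthroline (neutral), 2×hydroxo (-1 each), 2×iodo (-1 each); total -4. So Re + (-4) = 1+, giving Re = +5.
Ligands are named alphabetically: hydroxo before iodo before phenanthroline.

dihydroxodiiodo(1,10-phenanthroline)rhenium(V) perchlorate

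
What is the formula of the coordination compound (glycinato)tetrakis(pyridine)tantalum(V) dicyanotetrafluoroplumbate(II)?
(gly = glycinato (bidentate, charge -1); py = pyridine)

Cation [Ta…]: ligand charges -1, Ta(V) ⇒ ion charge 4+.
Anion [Pb…]: ligand charges -6, Pb(II) ⇒ ion charge 4−.

[Ta(gly)(py)4][Pb(CN)2F4]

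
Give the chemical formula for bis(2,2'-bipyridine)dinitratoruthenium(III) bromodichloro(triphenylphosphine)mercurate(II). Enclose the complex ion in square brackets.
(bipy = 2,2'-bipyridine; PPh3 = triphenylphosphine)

Cation [Ru…]: ligand charges -2, Ru(III) ⇒ ion charge 1+.
Anion [Hg…]: ligand charges -3, Hg(II) ⇒ ion charge 1−.
One 1+ cation balances one 1− anion.

[Ru(bipy)2(NO3)2][HgBrCl2(PPh3)]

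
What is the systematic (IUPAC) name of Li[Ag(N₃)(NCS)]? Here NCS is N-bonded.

The 1 lithium counter-ion carries a total charge of +1, so each complex ion is 1−.
Ligand charges: 1×azido (-1 each), 1×isothiocyanato (-1 each); total -2. So Ag + (-2) = 1−, giving Ag = +1.
The complex ion is anionic, so silver takes the -ate form argentate(I).

lithium azidoisothiocyanatoargentate(I)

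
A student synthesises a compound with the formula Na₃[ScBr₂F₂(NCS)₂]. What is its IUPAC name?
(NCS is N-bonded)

The 3 sodium counter-ions carry a total charge of +3, so each complex ion is 3−.
Ligand charges: 2×bromo (-1 each), 2×isothiocyanato (-1 each), 2×fluoro (-1 each); total -6. So Sc + (-6) = 3−, giving Sc = +3.
Ligands are named alphabetically: bromo before fluoro before isothiocyanato.
The complex ion is anionic, so scandium takes the -ate form scandate(III).

sodium dibromodifluorodiisothiocyanatoscandate(III)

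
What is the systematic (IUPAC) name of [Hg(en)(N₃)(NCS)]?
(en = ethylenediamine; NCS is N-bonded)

There is no counter-ion, so the complex is neutral overall.
Ligand charges: 1×ethylenediamine (neutral), 1×azido (-1 each), 1×isothiocyanato (-1 each); total -2. So Hg + (-2) = 0, giving Hg = +2.
Ligands are named alphabetically: azido before ethylenediamine before isothiocyanato.

azido(ethylenediamine)isothiocyanatomercury(II)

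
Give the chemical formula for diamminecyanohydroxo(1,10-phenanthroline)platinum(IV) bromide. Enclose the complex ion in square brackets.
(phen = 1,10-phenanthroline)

Ligands: 1 cyano (CN, -1), 2 ammine (NH3, neutral), 1 1,10-phenanthroline (phen, neutral), 1 hydroxo (OH, -1). Ligand charge sum = -2.
Charge balance with bromide (-1) requires 1 complex ion per 2 bromide.

[Pt(CN)(NH3)2(OH)(phen)]Br2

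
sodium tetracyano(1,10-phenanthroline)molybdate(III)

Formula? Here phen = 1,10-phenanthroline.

Ligands: 1 1,10-phenanthroline (phen, neutral), 4 cyano (CN, -1). Ligand charge sum = -4.
With Mo in oxidation state +3, the complex ion is [Mo...]^1−.
Charge balance with sodium (+1) requires 1 complex ion per 1 sodium.

Na[Mo(CN)4(phen)]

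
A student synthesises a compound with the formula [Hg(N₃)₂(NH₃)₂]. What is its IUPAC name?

diamminediazidomercury(II)

There is no counter-ion, so the complex is neutral overall.
Ligand charges: 2×azido (-1 each), 2×ammine (neutral); total -2. So Hg + (-2) = 0, giving Hg = +2.
Ligands are named alphabetically: ammine before azido.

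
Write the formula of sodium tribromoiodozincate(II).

Na2[ZnBr3I]

Ligands: 3 bromo (Br, -1), 1 iodo (I, -1). Ligand charge sum = -4.
Charge balance with sodium (+1) requires 1 complex ion per 2 sodium.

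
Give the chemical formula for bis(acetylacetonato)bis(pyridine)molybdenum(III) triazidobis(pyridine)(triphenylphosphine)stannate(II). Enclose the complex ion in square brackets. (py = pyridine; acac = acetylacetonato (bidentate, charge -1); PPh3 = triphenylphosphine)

[Mo(acac)2(py)2][Sn(N3)3(PPh3)(py)2]

Cation [Mo…]: ligand charges -2, Mo(III) ⇒ ion charge 1+.
Anion [Sn…]: ligand charges -3, Sn(II) ⇒ ion charge 1−.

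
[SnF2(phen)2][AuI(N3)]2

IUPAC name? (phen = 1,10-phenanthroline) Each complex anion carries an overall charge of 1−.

difluorobis(1,10-phenanthroline)tin(IV) azidoiodoaurate(I)

Both ions are complex: the cation is named first with the plain metal name, the anion second with the -ate form; each ion's ligands are alphabetised independently.
The complex anion is given as 1−; its ligand charges sum to -2, so Au = +1.
With 2 anions per cation, the cation must be 2×1 = 2+.
Cation: ligand charges sum to -2; for the ion to be 2+, Sn = +4.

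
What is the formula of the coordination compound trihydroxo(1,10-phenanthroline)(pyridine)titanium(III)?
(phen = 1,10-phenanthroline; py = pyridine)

Ligands: 1 1,10-phenanthroline (phen, neutral), 3 hydroxo (OH, -1), 1 pyridine (py, neutral). Ligand charge sum = -3.
With Ti in oxidation state +3, the complex ion is [Ti...].

[Ti(OH)3(phen)(py)]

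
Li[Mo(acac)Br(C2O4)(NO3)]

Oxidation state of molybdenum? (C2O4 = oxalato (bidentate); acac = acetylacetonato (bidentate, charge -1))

+4

1 lithium outside the brackets (+1 each) → the complex ion is 1−.
Ligand charges: 1×NO3 = -1; 1×Br = -1; 1×C2O4 = -2; 1×acac = -1; sum -5.
Mo + (-5) = 1− ⇒ Mo is +4.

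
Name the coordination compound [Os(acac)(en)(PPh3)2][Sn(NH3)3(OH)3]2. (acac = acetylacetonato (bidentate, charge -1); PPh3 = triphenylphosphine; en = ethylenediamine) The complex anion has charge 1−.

Both ions are complex: the cation is named first with the plain metal name, the anion second with the -ate form; each ion's ligands are alphabetised independently.
The complex anion is given as 1−; its ligand charges sum to -3, so Sn = +2.
With 2 anions per cation, the cation must be 2×1 = 2+.
Cation: ligand charges sum to -1; for the ion to be 2+, Os = +3.

(acetylacetonato)(ethylenediamine)bis(triphenylphosphine)osmium(III) triamminetrihydroxostannate(II)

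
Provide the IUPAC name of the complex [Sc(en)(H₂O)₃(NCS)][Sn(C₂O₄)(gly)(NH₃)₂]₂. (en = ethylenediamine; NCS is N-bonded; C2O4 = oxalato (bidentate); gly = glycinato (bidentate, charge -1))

triaqua(ethylenediamine)isothiocyanatoscandium(III) diammine(glycinato)oxalatostannate(II)

Both ions are complex: the cation is named first with the plain metal name, the anion second with the -ate form; each ion's ligands are alphabetised independently.
Scandium is always +3 in its complexes; the cation's ligand charges sum to -1, so the complex cation is 2+.
With 2 anions per cation, each anion must be 2/2 = 1−.
Anion: ligand charges sum to -3; for the ion to be 1−, Sn = +2.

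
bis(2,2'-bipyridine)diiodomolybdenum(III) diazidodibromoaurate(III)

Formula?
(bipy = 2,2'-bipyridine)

Cation [Mo…]: ligand charges -2, Mo(III) ⇒ ion charge 1+.
Anion [Au…]: ligand charges -4, Au(III) ⇒ ion charge 1−.

[Mo(bipy)2I2][AuBr2(N3)2]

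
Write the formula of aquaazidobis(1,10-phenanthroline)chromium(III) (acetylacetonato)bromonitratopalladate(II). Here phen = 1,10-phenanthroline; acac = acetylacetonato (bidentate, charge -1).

[Cr(H2O)(N3)(phen)2][Pd(acac)Br(NO3)]2

Cation [Cr…]: ligand charges -1, Cr(III) ⇒ ion charge 2+.
Anion [Pd…]: ligand charges -3, Pd(II) ⇒ ion charge 1−.
One 2+ cation requires 2 of the 1− anion.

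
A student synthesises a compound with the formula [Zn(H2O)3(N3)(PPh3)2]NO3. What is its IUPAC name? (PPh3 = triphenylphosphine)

triaquaazidobis(triphenylphosphine)zinc(II) nitrate

The 1 nitrate counter-ion carries a total charge of -1, so each complex ion is 1+.
Ligand charges: 3×aqua (neutral), 2×triphenylphosphine (neutral), 1×azido (-1 each); total -1. So Zn + (-1) = 1+, giving Zn = +2.
Ligands are named alphabetically: aqua before azido before triphenylphosphine.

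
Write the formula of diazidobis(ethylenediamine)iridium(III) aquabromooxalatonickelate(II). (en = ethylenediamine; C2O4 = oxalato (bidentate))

[Ir(en)2(N3)2][NiBr(C2O4)(H2O)]

Cation [Ir…]: ligand charges -2, Ir(III) ⇒ ion charge 1+.
Anion [Ni…]: ligand charges -3, Ni(II) ⇒ ion charge 1−.
One 1+ cation balances one 1− anion.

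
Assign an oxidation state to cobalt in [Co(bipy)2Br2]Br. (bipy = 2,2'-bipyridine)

+3

1 bromide outside the brackets (-1 each) → the complex ion is 1+.
Ligand charges: 2×Br = -2; 2×bipy neutral; sum -2.
Co + (-2) = 1+ ⇒ Co is +3.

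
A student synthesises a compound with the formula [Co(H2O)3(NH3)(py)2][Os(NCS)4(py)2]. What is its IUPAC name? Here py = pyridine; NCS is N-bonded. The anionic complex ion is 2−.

amminetriaquabis(pyridine)cobalt(II) tetraisothiocyanatobis(pyridine)osmate(II)

Both ions are complex: the cation is named first with the plain metal name, the anion second with the -ate form; each ion's ligands are alphabetised independently.
The complex anion is given as 2−; its ligand charges sum to -4, so Os = +2.
A 1:1 salt means the cation carries the equal and opposite charge, 2+.
Cation: ligand charges sum to 0; for the ion to be 2+, Co = +2.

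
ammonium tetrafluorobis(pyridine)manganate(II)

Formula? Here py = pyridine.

(NH4)2[MnF4(py)2]

Ligands: 4 fluoro (F, -1), 2 pyridine (py, neutral). Ligand charge sum = -4.
With Mn in oxidation state +2, the complex ion is [Mn...]^2−.
Charge balance with ammonium (+1) requires 1 complex ion per 2 ammonium.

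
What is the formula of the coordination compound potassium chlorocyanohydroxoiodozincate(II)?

K2[ZnCl(CN)I(OH)]

Ligands: 1 cyano (CN, -1), 1 chloro (Cl, -1), 1 iodo (I, -1), 1 hydroxo (OH, -1). Ligand charge sum = -4.
With Zn in oxidation state +2, the complex ion is [Zn...]^2−.
Charge balance with potassium (+1) requires 1 complex ion per 2 potassium.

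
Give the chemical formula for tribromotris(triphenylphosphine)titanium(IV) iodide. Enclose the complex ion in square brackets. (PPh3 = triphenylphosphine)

Ligands: 3 triphenylphosphine (PPh3, neutral), 3 bromo (Br, -1). Ligand charge sum = -3.
With Ti in oxidation state +4, the complex ion is [Ti...]^1+.
Charge balance with iodide (-1) requires 1 complex ion per 1 iodide.

[TiBr3(PPh3)3]I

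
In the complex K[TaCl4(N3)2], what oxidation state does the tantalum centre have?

1 potassium outside the brackets (+1 each) → the complex ion is 1−.
Ligand charges: 2×N3 = -2; 4×Cl = -4; sum -6.
Ta + (-6) = 1− ⇒ Ta is +5.

+5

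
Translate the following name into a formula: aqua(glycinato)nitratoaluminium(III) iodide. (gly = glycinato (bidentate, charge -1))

Ligands: 1 nitrato (NO3, -1), 1 aqua (H2O, neutral), 1 glycinato (gly, -1). Ligand charge sum = -2.
With Al in oxidation state +3, the complex ion is [Al...]^1+.
Charge balance with iodide (-1) requires 1 complex ion per 1 iodide.

[Al(gly)(H2O)(NO3)]I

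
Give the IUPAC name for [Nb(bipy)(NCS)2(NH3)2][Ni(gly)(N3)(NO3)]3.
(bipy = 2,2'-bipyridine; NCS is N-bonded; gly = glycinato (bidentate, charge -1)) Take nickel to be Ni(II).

Both ions are complex: the cation is named first with the plain metal name, the anion second with the -ate form; each ion's ligands are alphabetised independently.
Ni is given as +2; the anion's ligand charges sum to -3, so the complex anion is 1−.
With 3 anions per cation, the cation must be 3×1 = 3+.
Cation: ligand charges sum to -2; for the ion to be 3+, Nb = +5.

diammine(2,2'-bipyridine)diisothiocyanatoniobium(V) azido(glycinato)nitratonickelate(II)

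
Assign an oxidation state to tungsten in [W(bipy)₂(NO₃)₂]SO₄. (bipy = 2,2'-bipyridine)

1 sulfate outside the brackets (-2 each) → the complex ion is 2+.
Ligand charges: 2×NO3 = -2; 2×bipy neutral; sum -2.
W + (-2) = 2+ ⇒ W is +4.

+4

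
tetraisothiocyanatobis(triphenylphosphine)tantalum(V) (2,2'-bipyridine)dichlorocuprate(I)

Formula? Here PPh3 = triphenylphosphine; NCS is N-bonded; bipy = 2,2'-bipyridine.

[Ta(NCS)4(PPh3)2][Cu(bipy)Cl2]

Cation [Ta…]: ligand charges -4, Ta(V) ⇒ ion charge 1+.
Anion [Cu…]: ligand charges -2, Cu(I) ⇒ ion charge 1−.
One 1+ cation balances one 1− anion.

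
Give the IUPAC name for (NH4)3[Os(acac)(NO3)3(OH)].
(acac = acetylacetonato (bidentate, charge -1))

ammonium (acetylacetonato)hydroxotrinitratoosmate(II)

The 3 ammonium counter-ions carry a total charge of +3, so each complex ion is 3−.
Ligand charges: 1×acetylacetonato (-1 each), 1×hydroxo (-1 each), 3×nitrato (-1 each); total -5. So Os + (-5) = 3−, giving Os = +2.
Ligands are named alphabetically: acetylacetonato before hydroxo before nitrato.
The complex ion is anionic, so osmium takes the -ate form osmate(II).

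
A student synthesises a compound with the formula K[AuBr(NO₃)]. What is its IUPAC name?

potassium bromonitratoaurate(I)

The 1 potassium counter-ion carries a total charge of +1, so each complex ion is 1−.
Ligand charges: 1×bromo (-1 each), 1×nitrato (-1 each); total -2. So Au + (-2) = 1−, giving Au = +1.
Ligands are named alphabetically: bromo before nitrato.
The complex ion is anionic, so gold takes the -ate form aurate(I).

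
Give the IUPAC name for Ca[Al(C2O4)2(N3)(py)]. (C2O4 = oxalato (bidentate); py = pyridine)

The 1 calcium counter-ion carries a total charge of +2, so each complex ion is 2−.
Ligand charges: 1×azido (-1 each), 2×oxalato (-2 each), 1×pyridine (neutral); total -5. So Al + (-5) = 2−, giving Al = +3.
Ligands are named alphabetically: azido before oxalato before pyridine.
The complex ion is anionic, so aluminium takes the -ate form aluminate(III).

calcium azidodioxalato(pyridine)aluminate(III)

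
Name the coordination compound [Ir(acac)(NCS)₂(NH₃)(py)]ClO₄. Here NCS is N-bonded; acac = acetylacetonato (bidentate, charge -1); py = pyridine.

The 1 perchlorate counter-ion carries a total charge of -1, so each complex ion is 1+.
Ligand charges: 2×isothiocyanato (-1 each), 1×acetylacetonato (-1 each), 1×pyridine (neutral), 1×ammine (neutral); total -3. So Ir + (-3) = 1+, giving Ir = +4.
Ligands are named alphabetically: acetylacetonato before ammine before isothiocyanato before pyridine.

(acetylacetonato)amminediisothiocyanato(pyridine)iridium(IV) perchlorate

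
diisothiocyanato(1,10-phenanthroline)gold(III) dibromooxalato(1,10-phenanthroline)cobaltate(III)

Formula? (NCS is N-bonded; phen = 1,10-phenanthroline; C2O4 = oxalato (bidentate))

[Au(NCS)2(phen)][CoBr2(C2O4)(phen)]

Cation [Au…]: ligand charges -2, Au(III) ⇒ ion charge 1+.
Anion [Co…]: ligand charges -4, Co(III) ⇒ ion charge 1−.
One 1+ cation balances one 1− anion.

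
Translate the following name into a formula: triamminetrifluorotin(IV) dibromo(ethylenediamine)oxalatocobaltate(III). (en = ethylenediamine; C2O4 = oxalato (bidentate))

[SnF3(NH3)3][CoBr2(C2O4)(en)]

Cation [Sn…]: ligand charges -3, Sn(IV) ⇒ ion charge 1+.
Anion [Co…]: ligand charges -4, Co(III) ⇒ ion charge 1−.
One 1+ cation balances one 1− anion.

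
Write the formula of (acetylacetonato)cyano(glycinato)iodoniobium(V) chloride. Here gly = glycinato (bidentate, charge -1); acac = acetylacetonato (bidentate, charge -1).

[Nb(acac)(CN)(gly)I]Cl

Ligands: 1 cyano (CN, -1), 1 iodo (I, -1), 1 glycinato (gly, -1), 1 acetylacetonato (acac, -1). Ligand charge sum = -4.
Charge balance with chloride (-1) requires 1 complex ion per 1 chloride.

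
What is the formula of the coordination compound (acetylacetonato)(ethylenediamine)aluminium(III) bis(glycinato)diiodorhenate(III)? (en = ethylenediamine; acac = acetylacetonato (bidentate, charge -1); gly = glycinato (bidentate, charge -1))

Cation [Al…]: ligand charges -1, Al(III) ⇒ ion charge 2+.
Anion [Re…]: ligand charges -4, Re(III) ⇒ ion charge 1−.

[Al(acac)(en)][Re(gly)2I2]2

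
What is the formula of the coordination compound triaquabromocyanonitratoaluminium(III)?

[AlBr(CN)(H2O)3(NO3)]

Ligands: 1 bromo (Br, -1), 1 cyano (CN, -1), 3 aqua (H2O, neutral), 1 nitrato (NO3, -1). Ligand charge sum = -3.
With Al in oxidation state +3, the complex ion is [Al...].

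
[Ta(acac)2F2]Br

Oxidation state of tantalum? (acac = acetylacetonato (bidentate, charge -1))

+5

1 bromide outside the brackets (-1 each) → the complex ion is 1+.
Ligand charges: 2×F = -2; 2×acac = -2; sum -4.
Ta + (-4) = 1+ ⇒ Ta is +5.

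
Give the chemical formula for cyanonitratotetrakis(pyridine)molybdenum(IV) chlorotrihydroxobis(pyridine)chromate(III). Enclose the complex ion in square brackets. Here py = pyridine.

Cation [Mo…]: ligand charges -2, Mo(IV) ⇒ ion charge 2+.
Anion [Cr…]: ligand charges -4, Cr(III) ⇒ ion charge 1−.
One 2+ cation requires 2 of the 1− anion.

[Mo(CN)(NO3)(py)4][CrCl(OH)3(py)2]2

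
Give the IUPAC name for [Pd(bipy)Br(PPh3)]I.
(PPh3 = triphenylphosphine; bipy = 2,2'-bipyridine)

The 1 iodide counter-ion carries a total charge of -1, so each complex ion is 1+.
Ligand charges: 1×triphenylphosphine (neutral), 1×2,2'-bipyridine (neutral), 1×bromo (-1 each); total -1. So Pd + (-1) = 1+, giving Pd = +2.
Ligands are named alphabetically: bipyridine before bromo before triphenylphosphine.

(2,2'-bipyridine)bromo(triphenylphosphine)palladium(II) iodide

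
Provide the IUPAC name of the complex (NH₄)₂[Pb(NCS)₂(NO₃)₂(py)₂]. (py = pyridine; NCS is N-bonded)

ammonium diisothiocyanatodinitratobis(pyridine)plumbate(II)

The 2 ammonium counter-ions carry a total charge of +2, so each complex ion is 2−.
Ligand charges: 2×nitrato (-1 each), 2×pyridine (neutral), 2×isothiocyanato (-1 each); total -4. So Pb + (-4) = 2−, giving Pb = +2.
The complex ion is anionic, so lead takes the -ate form plumbate(II).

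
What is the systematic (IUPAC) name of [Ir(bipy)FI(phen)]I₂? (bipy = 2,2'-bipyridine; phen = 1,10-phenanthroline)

The 2 iodide counter-ions carry a total charge of -2, so each complex ion is 2+.
Ligand charges: 1×fluoro (-1 each), 1×2,2'-bipyridine (neutral), 1×1,10-phenanthroline (neutral), 1×iodo (-1 each); total -2. So Ir + (-2) = 2+, giving Ir = +4.
Ligands are named alphabetically: bipyridine before fluoro before iodo before phenanthroline.

(2,2'-bipyridine)fluoroiodo(1,10-phenanthroline)iridium(IV) iodide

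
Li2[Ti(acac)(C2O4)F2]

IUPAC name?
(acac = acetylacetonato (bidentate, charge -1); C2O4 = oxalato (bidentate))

lithium (acetylacetonato)difluorooxalatotitanate(III)

The 2 lithium counter-ions carry a total charge of +2, so each complex ion is 2−.
Ligand charges: 1×acetylacetonato (-1 each), 1×oxalato (-2 each), 2×fluoro (-1 each); total -5. So Ti + (-5) = 2−, giving Ti = +3.
Ligands are named alphabetically: acetylacetonato before fluoro before oxalato.
The complex ion is anionic, so titanium takes the -ate form titanate(III).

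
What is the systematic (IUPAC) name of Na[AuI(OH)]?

The 1 sodium counter-ion carries a total charge of +1, so each complex ion is 1−.
Ligand charges: 1×hydroxo (-1 each), 1×iodo (-1 each); total -2. So Au + (-2) = 1−, giving Au = +1.
Ligands are named alphabetically: hydroxo before iodo.
The complex ion is anionic, so gold takes the -ate form aurate(I).

sodium hydroxoiodoaurate(I)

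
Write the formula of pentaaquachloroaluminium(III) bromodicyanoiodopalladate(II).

[AlCl(H2O)5][PdBr(CN)2I]

Cation [Al…]: ligand charges -1, Al(III) ⇒ ion charge 2+.
Anion [Pd…]: ligand charges -4, Pd(II) ⇒ ion charge 2−.
One 2+ cation balances one 2− anion.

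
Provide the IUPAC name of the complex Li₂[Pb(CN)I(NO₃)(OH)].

lithium cyanohydroxoiodonitratoplumbate(II)

The 2 lithium counter-ions carry a total charge of +2, so each complex ion is 2−.
Ligand charges: 1×cyano (-1 each), 1×nitrato (-1 each), 1×hydroxo (-1 each), 1×iodo (-1 each); total -4. So Pb + (-4) = 2−, giving Pb = +2.
Ligands are named alphabetically: cyano before hydroxo before iodo before nitrato.
The complex ion is anionic, so lead takes the -ate form plumbate(II).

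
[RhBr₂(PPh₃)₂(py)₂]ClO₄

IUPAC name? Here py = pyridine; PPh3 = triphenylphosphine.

dibromobis(pyridine)bis(triphenylphosphine)rhodium(III) perchlorate

The 1 perchlorate counter-ion carries a total charge of -1, so each complex ion is 1+.
Ligand charges: 2×bromo (-1 each), 2×pyridine (neutral), 2×triphenylphosphine (neutral); total -2. So Rh + (-2) = 1+, giving Rh = +3.
Ligands are named alphabetically: bromo before pyridine before triphenylphosphine.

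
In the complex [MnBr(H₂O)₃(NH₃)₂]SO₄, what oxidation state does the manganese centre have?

+3

1 sulfate outside the brackets (-2 each) → the complex ion is 2+.
Ligand charges: 1×Br = -1; 2×NH3 neutral; 3×H2O neutral; sum -1.
Mn + (-1) = 2+ ⇒ Mn is +3.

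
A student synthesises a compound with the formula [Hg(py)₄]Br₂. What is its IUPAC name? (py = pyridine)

The 2 bromide counter-ions carry a total charge of -2, so each complex ion is 2+.
Ligand charges: 4×pyridine (neutral); total 0. So Hg + (0) = 2+, giving Hg = +2.

tetrakis(pyridine)mercury(II) bromide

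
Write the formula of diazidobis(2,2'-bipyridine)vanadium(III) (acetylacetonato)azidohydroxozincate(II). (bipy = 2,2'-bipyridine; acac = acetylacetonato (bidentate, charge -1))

[V(bipy)2(N3)2][Zn(acac)(N3)(OH)]

Cation [V…]: ligand charges -2, V(III) ⇒ ion charge 1+.
Anion [Zn…]: ligand charges -3, Zn(II) ⇒ ion charge 1−.
One 1+ cation balances one 1− anion.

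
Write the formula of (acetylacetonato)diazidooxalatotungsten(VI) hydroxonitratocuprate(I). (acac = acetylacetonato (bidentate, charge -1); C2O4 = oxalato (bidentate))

[W(acac)(C2O4)(N3)2][Cu(NO3)(OH)]

Cation [W…]: ligand charges -5, W(VI) ⇒ ion charge 1+.
Anion [Cu…]: ligand charges -2, Cu(I) ⇒ ion charge 1−.
One 1+ cation balances one 1− anion.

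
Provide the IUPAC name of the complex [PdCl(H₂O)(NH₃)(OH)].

There is no counter-ion, so the complex is neutral overall.
Ligand charges: 1×chloro (-1 each), 1×ammine (neutral), 1×hydroxo (-1 each), 1×aqua (neutral); total -2. So Pd + (-2) = 0, giving Pd = +2.
Ligands are named alphabetically: ammine before aqua before chloro before hydroxo.

ammineaquachlorohydroxopalladium(II)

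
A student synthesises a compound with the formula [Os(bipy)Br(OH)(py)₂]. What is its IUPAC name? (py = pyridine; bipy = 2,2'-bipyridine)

There is no counter-ion, so the complex is neutral overall.
Ligand charges: 2×pyridine (neutral), 1×bromo (-1 each), 1×hydroxo (-1 each), 1×2,2'-bipyridine (neutral); total -2. So Os + (-2) = 0, giving Os = +2.
Ligands are named alphabetically: bipyridine before bromo before hydroxo before pyridine.

(2,2'-bipyridine)bromohydroxobis(pyridine)osmium(II)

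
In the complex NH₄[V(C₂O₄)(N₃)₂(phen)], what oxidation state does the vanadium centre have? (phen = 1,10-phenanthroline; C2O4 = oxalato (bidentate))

+3

1 ammonium outside the brackets (+1 each) → the complex ion is 1−.
Ligand charges: 1×phen neutral; 1×C2O4 = -2; 2×N3 = -2; sum -4.
V + (-4) = 1− ⇒ V is +3.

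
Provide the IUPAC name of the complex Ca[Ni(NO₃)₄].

calcium tetranitratonickelate(II)

The 1 calcium counter-ion carries a total charge of +2, so each complex ion is 2−.
Ligand charges: 4×nitrato (-1 each); total -4. So Ni + (-4) = 2−, giving Ni = +2.
The complex ion is anionic, so nickel takes the -ate form nickelate(II).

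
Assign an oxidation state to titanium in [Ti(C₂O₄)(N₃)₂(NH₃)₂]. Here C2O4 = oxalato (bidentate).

No counter-ion: the bracketed complex is neutral.
Ligand charges: 2×NH3 neutral; 1×C2O4 = -2; 2×N3 = -2; sum -4.
Ti + (-4) = 0 ⇒ Ti is +4.

+4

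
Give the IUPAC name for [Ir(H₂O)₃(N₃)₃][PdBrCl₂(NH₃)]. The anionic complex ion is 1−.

triaquatriazidoiridium(IV) amminebromodichloropalladate(II)

Both ions are complex: the cation is named first with the plain metal name, the anion second with the -ate form; each ion's ligands are alphabetised independently.
The complex anion is given as 1−; its ligand charges sum to -3, so Pd = +2.
A 1:1 salt means the cation carries the equal and opposite charge, 1+.
Cation: ligand charges sum to -3; for the ion to be 1+, Ir = +4.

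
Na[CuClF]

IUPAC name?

sodium chlorofluorocuprate(I)

The 1 sodium counter-ion carries a total charge of +1, so each complex ion is 1−.
Ligand charges: 1×fluoro (-1 each), 1×chloro (-1 each); total -2. So Cu + (-2) = 1−, giving Cu = +1.
Ligands are named alphabetically: chloro before fluoro.
The complex ion is anionic, so copper takes the -ate form cuprate(I).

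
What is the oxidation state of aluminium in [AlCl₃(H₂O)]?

+3

No counter-ion: the bracketed complex is neutral.
Ligand charges: 3×Cl = -3; 1×H2O neutral; sum -3.
Al + (-3) = 0 ⇒ Al is +3.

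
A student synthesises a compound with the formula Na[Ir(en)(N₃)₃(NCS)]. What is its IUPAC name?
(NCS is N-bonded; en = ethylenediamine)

sodium triazido(ethylenediamine)isothiocyanatoiridate(III)

The 1 sodium counter-ion carries a total charge of +1, so each complex ion is 1−.
Ligand charges: 1×isothiocyanato (-1 each), 3×azido (-1 each), 1×ethylenediamine (neutral); total -4. So Ir + (-4) = 1−, giving Ir = +3.
The complex ion is anionic, so iridium takes the -ate form iridate(III).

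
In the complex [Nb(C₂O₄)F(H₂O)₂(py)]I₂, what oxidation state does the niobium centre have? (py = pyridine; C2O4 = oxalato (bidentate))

2 iodide outside the brackets (-1 each) → the complex ion is 2+.
Ligand charges: 2×H2O neutral; 1×py neutral; 1×C2O4 = -2; 1×F = -1; sum -3.
Nb + (-3) = 2+ ⇒ Nb is +5.

+5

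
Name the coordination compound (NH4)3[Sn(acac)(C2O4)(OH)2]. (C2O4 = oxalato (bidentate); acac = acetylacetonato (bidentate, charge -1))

ammonium (acetylacetonato)dihydroxooxalatostannate(II)

The 3 ammonium counter-ions carry a total charge of +3, so each complex ion is 3−.
Ligand charges: 2×hydroxo (-1 each), 1×oxalato (-2 each), 1×acetylacetonato (-1 each); total -5. So Sn + (-5) = 3−, giving Sn = +2.
Ligands are named alphabetically: acetylacetonato before hydroxo before oxalato.
The complex ion is anionic, so tin takes the -ate form stannate(II).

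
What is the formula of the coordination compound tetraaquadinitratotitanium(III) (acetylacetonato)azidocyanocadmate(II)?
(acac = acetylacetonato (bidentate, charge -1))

Cation [Ti…]: ligand charges -2, Ti(III) ⇒ ion charge 1+.
Anion [Cd…]: ligand charges -3, Cd(II) ⇒ ion charge 1−.
One 1+ cation balances one 1− anion.

[Ti(H2O)4(NO3)2][Cd(acac)(CN)(N3)]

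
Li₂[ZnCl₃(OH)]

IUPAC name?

lithium trichlorohydroxozincate(II)

The 2 lithium counter-ions carry a total charge of +2, so each complex ion is 2−.
Ligand charges: 1×hydroxo (-1 each), 3×chloro (-1 each); total -4. So Zn + (-4) = 2−, giving Zn = +2.
Ligands are named alphabetically: chloro before hydroxo.
The complex ion is anionic, so zinc takes the -ate form zincate(II).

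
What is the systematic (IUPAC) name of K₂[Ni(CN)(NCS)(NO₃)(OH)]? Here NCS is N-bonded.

The 2 potassium counter-ions carry a total charge of +2, so each complex ion is 2−.
Ligand charges: 1×isothiocyanato (-1 each), 1×nitrato (-1 each), 1×hydroxo (-1 each), 1×cyano (-1 each); total -4. So Ni + (-4) = 2−, giving Ni = +2.
The complex ion is anionic, so nickel takes the -ate form nickelate(II).

potassium cyanohydroxoisothiocyanatonitratonickelate(II)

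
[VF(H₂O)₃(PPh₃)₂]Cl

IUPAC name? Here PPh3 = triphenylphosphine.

triaquafluorobis(triphenylphosphine)vanadium(II) chloride

The 1 chloride counter-ion carries a total charge of -1, so each complex ion is 1+.
Ligand charges: 1×fluoro (-1 each), 3×aqua (neutral), 2×triphenylphosphine (neutral); total -1. So V + (-1) = 1+, giving V = +2.
Ligands are named alphabetically: aqua before fluoro before triphenylphosphine.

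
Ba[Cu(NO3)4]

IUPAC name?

The 1 barium counter-ion carries a total charge of +2, so each complex ion is 2−.
Ligand charges: 4×nitrato (-1 each); total -4. So Cu + (-4) = 2−, giving Cu = +2.
The complex ion is anionic, so copper takes the -ate form cuprate(II).

barium tetranitratocuprate(II)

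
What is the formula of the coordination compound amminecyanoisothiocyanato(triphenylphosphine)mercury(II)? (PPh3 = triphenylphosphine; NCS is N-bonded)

Ligands: 1 triphenylphosphine (PPh3, neutral), 1 isothiocyanato (NCS, -1), 1 cyano (CN, -1), 1 ammine (NH3, neutral). Ligand charge sum = -2.
With Hg in oxidation state +2, the complex ion is [Hg...].

[Hg(CN)(NCS)(NH3)(PPh3)]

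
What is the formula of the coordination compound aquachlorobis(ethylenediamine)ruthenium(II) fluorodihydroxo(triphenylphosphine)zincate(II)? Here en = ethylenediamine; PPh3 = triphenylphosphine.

[RuCl(en)2(H2O)][ZnF(OH)2(PPh3)]

Cation [Ru…]: ligand charges -1, Ru(II) ⇒ ion charge 1+.
Anion [Zn…]: ligand charges -3, Zn(II) ⇒ ion charge 1−.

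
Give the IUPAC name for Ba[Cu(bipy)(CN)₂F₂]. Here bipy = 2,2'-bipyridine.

The 1 barium counter-ion carries a total charge of +2, so each complex ion is 2−.
Ligand charges: 1×2,2'-bipyridine (neutral), 2×cyano (-1 each), 2×fluoro (-1 each); total -4. So Cu + (-4) = 2−, giving Cu = +2.
Ligands are named alphabetically: bipyridine before cyano before fluoro.
The complex ion is anionic, so copper takes the -ate form cuprate(II).

barium (2,2'-bipyridine)dicyanodifluorocuprate(II)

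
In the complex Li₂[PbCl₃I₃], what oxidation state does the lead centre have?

2 lithium outside the brackets (+1 each) → the complex ion is 2−.
Ligand charges: 3×I = -3; 3×Cl = -3; sum -6.
Pb + (-6) = 2− ⇒ Pb is +4.

+4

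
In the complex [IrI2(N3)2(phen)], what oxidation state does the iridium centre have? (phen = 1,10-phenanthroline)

No counter-ion: the bracketed complex is neutral.
Ligand charges: 2×N3 = -2; 2×I = -2; 1×phen neutral; sum -4.
Ir + (-4) = 0 ⇒ Ir is +4.

+4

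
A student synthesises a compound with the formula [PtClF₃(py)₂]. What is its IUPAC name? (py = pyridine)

There is no counter-ion, so the complex is neutral overall.
Ligand charges: 3×fluoro (-1 each), 2×pyridine (neutral), 1×chloro (-1 each); total -4. So Pt + (-4) = 0, giving Pt = +4.
Ligands are named alphabetically: chloro before fluoro before pyridine.

chlorotrifluorobis(pyridine)platinum(IV)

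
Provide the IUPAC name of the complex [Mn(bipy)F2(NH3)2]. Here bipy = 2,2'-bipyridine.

There is no counter-ion, so the complex is neutral overall.
Ligand charges: 2×ammine (neutral), 1×2,2'-bipyridine (neutral), 2×fluoro (-1 each); total -2. So Mn + (-2) = 0, giving Mn = +2.
Ligands are named alphabetically: ammine before bipyridine before fluoro.

diammine(2,2'-bipyridine)difluoromanganese(II)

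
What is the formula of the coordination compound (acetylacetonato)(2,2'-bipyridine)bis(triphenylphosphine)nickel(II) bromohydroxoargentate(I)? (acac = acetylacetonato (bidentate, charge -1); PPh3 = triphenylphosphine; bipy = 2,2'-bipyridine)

[Ni(acac)(bipy)(PPh3)2][AgBr(OH)]

Cation [Ni…]: ligand charges -1, Ni(II) ⇒ ion charge 1+.
Anion [Ag…]: ligand charges -2, Ag(I) ⇒ ion charge 1−.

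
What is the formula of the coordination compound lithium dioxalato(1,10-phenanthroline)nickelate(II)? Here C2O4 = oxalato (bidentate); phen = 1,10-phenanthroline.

Li2[Ni(C2O4)2(phen)]

Ligands: 2 oxalato (C2O4, -2), 1 1,10-phenanthroline (phen, neutral). Ligand charge sum = -4.
Charge balance with lithium (+1) requires 1 complex ion per 2 lithium.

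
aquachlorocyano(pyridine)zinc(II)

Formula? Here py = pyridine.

[ZnCl(CN)(H2O)(py)]

Ligands: 1 chloro (Cl, -1), 1 aqua (H2O, neutral), 1 cyano (CN, -1), 1 pyridine (py, neutral). Ligand charge sum = -2.
With Zn in oxidation state +2, the complex ion is [Zn...].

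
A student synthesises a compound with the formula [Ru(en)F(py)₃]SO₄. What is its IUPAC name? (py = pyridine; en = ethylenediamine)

The 1 sulfate counter-ion carries a total charge of -2, so each complex ion is 2+.
Ligand charges: 1×fluoro (-1 each), 3×pyridine (neutral), 1×ethylenediamine (neutral); total -1. So Ru + (-1) = 2+, giving Ru = +3.
Ligands are named alphabetically: ethylenediamine before fluoro before pyridine.

(ethylenediamine)fluorotris(pyridine)ruthenium(III) sulfate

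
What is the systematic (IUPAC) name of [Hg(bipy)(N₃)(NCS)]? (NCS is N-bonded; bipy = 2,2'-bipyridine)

azido(2,2'-bipyridine)isothiocyanatomercury(II)

There is no counter-ion, so the complex is neutral overall.
Ligand charges: 1×azido (-1 each), 1×isothiocyanato (-1 each), 1×2,2'-bipyridine (neutral); total -2. So Hg + (-2) = 0, giving Hg = +2.
Ligands are named alphabetically: azido before bipyridine before isothiocyanato.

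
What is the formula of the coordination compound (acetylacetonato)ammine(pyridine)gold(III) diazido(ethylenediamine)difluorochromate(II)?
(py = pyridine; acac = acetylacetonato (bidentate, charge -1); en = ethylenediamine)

Cation [Au…]: ligand charges -1, Au(III) ⇒ ion charge 2+.
Anion [Cr…]: ligand charges -4, Cr(II) ⇒ ion charge 2−.
One 2+ cation balances one 2− anion.

[Au(acac)(NH3)(py)][Cr(en)F2(N3)2]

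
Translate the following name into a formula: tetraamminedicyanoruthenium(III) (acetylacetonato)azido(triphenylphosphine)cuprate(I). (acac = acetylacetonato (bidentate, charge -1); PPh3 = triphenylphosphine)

Cation [Ru…]: ligand charges -2, Ru(III) ⇒ ion charge 1+.
Anion [Cu…]: ligand charges -2, Cu(I) ⇒ ion charge 1−.
One 1+ cation balances one 1− anion.

[Ru(CN)2(NH3)4][Cu(acac)(N3)(PPh3)]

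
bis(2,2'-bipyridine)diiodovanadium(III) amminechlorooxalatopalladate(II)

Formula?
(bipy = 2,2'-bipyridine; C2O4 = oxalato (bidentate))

[V(bipy)2I2][Pd(C2O4)Cl(NH3)]

Cation [V…]: ligand charges -2, V(III) ⇒ ion charge 1+.
Anion [Pd…]: ligand charges -3, Pd(II) ⇒ ion charge 1−.
One 1+ cation balances one 1− anion.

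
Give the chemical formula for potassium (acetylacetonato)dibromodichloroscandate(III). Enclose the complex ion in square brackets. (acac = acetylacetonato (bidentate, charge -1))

Ligands: 1 acetylacetonato (acac, -1), 2 bromo (Br, -1), 2 chloro (Cl, -1). Ligand charge sum = -5.
With Sc in oxidation state +3, the complex ion is [Sc...]^2−.
Charge balance with potassium (+1) requires 1 complex ion per 2 potassium.

K2[Sc(acac)Br2Cl2]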